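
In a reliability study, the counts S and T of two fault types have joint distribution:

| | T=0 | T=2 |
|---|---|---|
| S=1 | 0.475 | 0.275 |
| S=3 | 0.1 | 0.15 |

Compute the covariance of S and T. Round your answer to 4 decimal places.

0.1750

E[S] = 1.5,  E[T] = 0.85
E[ST] = 1.45
Cov(S,T) = E[ST] − E[S]E[T] = 1.45 − (1.5)(0.85) = 0.175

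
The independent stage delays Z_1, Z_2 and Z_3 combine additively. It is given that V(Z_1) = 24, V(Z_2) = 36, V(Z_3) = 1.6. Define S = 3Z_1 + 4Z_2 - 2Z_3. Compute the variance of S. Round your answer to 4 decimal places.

798.4000

By independence, V(S) = (3)²V(Z_1) + (4)²V(Z_2) + (-2)²V(Z_3)
= (3)²·24 + (4)²·36 + (-2)²·1.6 = 798.4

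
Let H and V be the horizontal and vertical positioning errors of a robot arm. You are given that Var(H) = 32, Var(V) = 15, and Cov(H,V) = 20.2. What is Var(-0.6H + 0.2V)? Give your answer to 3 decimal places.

7.272

Var(-0.6H + 0.2V) = (-0.6)²·Var(H) + (0.2)²·Var(V) + 2·(-0.6)·(0.2)·Cov(H,V)
= 0.36·32 + 0.04·15 + -0.24·20.2 = 7.272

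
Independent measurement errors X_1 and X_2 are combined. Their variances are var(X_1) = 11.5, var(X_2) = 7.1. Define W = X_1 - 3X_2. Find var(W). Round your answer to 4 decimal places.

By independence, var(W) = (1)²var(X_1) + (-3)²var(X_2)
= (1)²·11.5 + (-3)²·7.1 = 75.4

75.4000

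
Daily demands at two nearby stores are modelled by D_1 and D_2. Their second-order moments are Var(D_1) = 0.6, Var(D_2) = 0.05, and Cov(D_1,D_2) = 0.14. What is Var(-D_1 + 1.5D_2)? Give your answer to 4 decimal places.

0.2925

Var(-D_1 + 1.5D_2) = (-1)²·Var(D_1) + (1.5)²·Var(D_2) + 2·(-1)·(1.5)·Cov(D_1,D_2)
= 1·0.6 + 2.25·0.05 + -3·0.14 = 0.2925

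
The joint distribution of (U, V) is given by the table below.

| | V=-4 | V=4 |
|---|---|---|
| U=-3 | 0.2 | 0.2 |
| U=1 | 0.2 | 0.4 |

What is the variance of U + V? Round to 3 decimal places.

21.760

E[U] = -0.6,  E[V] = 0.8,  E[UV] = 0.8
var(U) = 4.2 − (-0.6)² = 3.84;  var(V) = 16 − (0.8)² = 15.36
cov(U,V) = 0.8 − (-0.6)(0.8) = 1.28
var(U + V) = (1)²·3.84 + (1)²·15.36 + 2·(1)·(1)·1.28 = 21.76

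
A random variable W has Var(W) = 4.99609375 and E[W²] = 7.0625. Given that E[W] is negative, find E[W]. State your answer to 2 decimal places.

(E[W])² = E[W²] − Var(W) = 7.0625 − 4.99609375 = 2.06640625
E[W] = −√2.06640625 = -1.4375

-1.44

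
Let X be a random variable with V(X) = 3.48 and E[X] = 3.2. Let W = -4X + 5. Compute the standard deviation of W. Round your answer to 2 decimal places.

7.46

V(-4X + 5) = (-4)²·3.48 = 55.68
σ(W) = √55.68 ≈ 7.46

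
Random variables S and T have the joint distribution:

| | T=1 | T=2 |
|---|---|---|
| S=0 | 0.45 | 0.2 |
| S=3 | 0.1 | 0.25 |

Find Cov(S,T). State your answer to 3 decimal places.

E[S] = 1.05,  E[T] = 1.45
E[ST] = 1.8
Cov(S,T) = E[ST] − E[S]E[T] = 1.8 − (1.05)(1.45) = 0.2775

0.278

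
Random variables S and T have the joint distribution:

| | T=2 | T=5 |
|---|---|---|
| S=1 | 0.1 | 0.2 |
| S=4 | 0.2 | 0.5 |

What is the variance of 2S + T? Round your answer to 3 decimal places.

E[S] = 3.1,  E[T] = 4.1,  E[ST] = 12.8
Var(S) = 11.5 − (3.1)² = 1.89;  Var(T) = 18.7 − (4.1)² = 1.89
Cov(S,T) = 12.8 − (3.1)(4.1) = 0.09
Var(2S + T) = (2)²·1.89 + (1)²·1.89 + 2·(2)·(1)·0.09 = 9.81

9.810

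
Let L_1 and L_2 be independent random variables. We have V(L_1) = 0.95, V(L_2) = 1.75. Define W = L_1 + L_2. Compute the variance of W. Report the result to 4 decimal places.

2.7000

By independence, V(W) = (1)²V(L_1) + (1)²V(L_2)
= (1)²·0.95 + (1)²·1.75 = 2.7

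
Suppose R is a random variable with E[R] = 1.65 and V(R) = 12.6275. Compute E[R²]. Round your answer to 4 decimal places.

E[R²] = V(R) + (E[R])² = 12.6275 + (1.65)² = 15.35

15.3500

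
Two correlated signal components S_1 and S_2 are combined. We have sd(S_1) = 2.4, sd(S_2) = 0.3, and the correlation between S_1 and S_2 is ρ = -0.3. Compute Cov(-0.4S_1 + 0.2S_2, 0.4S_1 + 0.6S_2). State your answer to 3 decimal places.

-0.876

Var(S_1) = (2.4)² = 5.76;  Var(S_2) = (0.3)² = 0.09
Cov(S_1,S_2) = ρ·sd(S_1)·sd(S_2) = -0.3·2.4·0.3 = -0.216
Cov(-0.4S_1 + 0.2S_2, 0.4S_1 + 0.6S_2) = (-0.4)(0.4)Var(S_1) + (0.2)(0.6)Var(S_2) + [(-0.4)(0.6) + (0.2)(0.4)]Cov(S_1,S_2)
= -0.16·5.76 + 0.12·0.09 + -0.16·-0.216 = -0.87624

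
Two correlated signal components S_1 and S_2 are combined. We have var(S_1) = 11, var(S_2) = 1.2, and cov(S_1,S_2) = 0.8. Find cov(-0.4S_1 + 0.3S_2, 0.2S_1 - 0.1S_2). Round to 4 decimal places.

-0.8360

cov(-0.4S_1 + 0.3S_2, 0.2S_1 - 0.1S_2) = (-0.4)(0.2)var(S_1) + (0.3)(-0.1)var(S_2) + [(-0.4)(-0.1) + (0.3)(0.2)]cov(S_1,S_2)
= -0.08·11 + -0.03·1.2 + 0.1·0.8 = -0.836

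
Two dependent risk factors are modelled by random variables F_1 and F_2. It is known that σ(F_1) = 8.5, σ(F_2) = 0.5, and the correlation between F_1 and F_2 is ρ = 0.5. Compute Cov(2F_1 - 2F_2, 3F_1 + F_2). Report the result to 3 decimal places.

var(F_1) = (8.5)² = 72.25;  var(F_2) = (0.5)² = 0.25
Cov(F_1,F_2) = ρ·σ(F_1)·σ(F_2) = 0.5·8.5·0.5 = 2.125
Cov(2F_1 - 2F_2, 3F_1 + F_2) = (2)(3)var(F_1) + (-2)(1)var(F_2) + [(2)(1) + (-2)(3)]Cov(F_1,F_2)
= 6·72.25 + -2·0.25 + -4·2.125 = 424.5

424.500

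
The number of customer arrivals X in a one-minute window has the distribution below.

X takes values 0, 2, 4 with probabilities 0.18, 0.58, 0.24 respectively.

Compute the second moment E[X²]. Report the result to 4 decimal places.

E[X²] = (0)²(0.18) + (2)²(0.58) + (4)²(0.24) = 6.16

6.1600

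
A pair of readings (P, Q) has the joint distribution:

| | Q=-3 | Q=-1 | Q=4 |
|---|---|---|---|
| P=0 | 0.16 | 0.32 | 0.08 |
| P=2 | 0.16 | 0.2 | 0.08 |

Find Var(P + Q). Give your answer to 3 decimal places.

6.278

E[P] = 0.88,  E[Q] = -0.84,  E[PQ] = -0.72
Var(P) = 1.76 − (0.88)² = 0.9856;  Var(Q) = 5.96 − (-0.84)² = 5.2544
Cov(P,Q) = -0.72 − (0.88)(-0.84) = 0.0192
Var(P + Q) = (1)²·0.9856 + (1)²·5.2544 + 2·(1)·(1)·0.0192 = 6.2784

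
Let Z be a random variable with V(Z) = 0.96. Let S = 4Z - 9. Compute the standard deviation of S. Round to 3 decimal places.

3.919

V(4Z - 9) = (4)²·0.96 = 15.36
SD(S) = √15.36 ≈ 3.919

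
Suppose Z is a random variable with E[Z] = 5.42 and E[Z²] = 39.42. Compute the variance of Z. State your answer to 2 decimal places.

Var(Z) = 39.42 − (5.42)² = 10.0436

10.04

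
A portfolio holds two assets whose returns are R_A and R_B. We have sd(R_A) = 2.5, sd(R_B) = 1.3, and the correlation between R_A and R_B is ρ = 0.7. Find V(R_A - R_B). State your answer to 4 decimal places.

3.3900

V(R_A) = (2.5)² = 6.25;  V(R_B) = (1.3)² = 1.69
Cov(R_A,R_B) = ρ·sd(R_A)·sd(R_B) = 0.7·2.5·1.3 = 2.275
V(R_A - R_B) = (1)²·V(R_A) + (-1)²·V(R_B) + 2·(1)·(-1)·Cov(R_A,R_B)
= 1·6.25 + 1·1.69 + -2·2.275 = 3.39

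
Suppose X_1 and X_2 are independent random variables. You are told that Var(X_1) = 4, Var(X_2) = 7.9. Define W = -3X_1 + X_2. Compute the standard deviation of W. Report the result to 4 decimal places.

By independence, Var(W) = (-3)²Var(X_1) + (1)²Var(X_2)
= (-3)²·4 + (1)²·7.9 = 43.9
σ(W) = √43.9 ≈ 6.6257

6.6257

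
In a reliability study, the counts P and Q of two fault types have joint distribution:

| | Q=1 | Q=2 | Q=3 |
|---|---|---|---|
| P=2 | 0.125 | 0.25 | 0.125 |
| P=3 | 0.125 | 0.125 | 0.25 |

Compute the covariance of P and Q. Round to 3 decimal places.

E[P] = 2.5,  E[Q] = 2.125
E[PQ] = 5.375
cov(P,Q) = E[PQ] − E[P]E[Q] = 5.375 − (2.5)(2.125) = 0.0625

0.063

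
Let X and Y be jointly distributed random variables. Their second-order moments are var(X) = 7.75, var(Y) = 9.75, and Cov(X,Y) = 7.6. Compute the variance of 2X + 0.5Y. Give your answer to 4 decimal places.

48.6375

var(2X + 0.5Y) = (2)²·var(X) + (0.5)²·var(Y) + 2·(2)·(0.5)·Cov(X,Y)
= 4·7.75 + 0.25·9.75 + 2·7.6 = 48.6375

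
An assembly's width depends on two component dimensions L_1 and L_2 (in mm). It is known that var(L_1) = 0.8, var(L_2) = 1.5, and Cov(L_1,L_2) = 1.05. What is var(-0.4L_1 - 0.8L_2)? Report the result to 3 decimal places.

var(-0.4L_1 - 0.8L_2) = (-0.4)²·var(L_1) + (-0.8)²·var(L_2) + 2·(-0.4)·(-0.8)·Cov(L_1,L_2)
= 0.16·0.8 + 0.64·1.5 + 0.64·1.05 = 1.76

1.760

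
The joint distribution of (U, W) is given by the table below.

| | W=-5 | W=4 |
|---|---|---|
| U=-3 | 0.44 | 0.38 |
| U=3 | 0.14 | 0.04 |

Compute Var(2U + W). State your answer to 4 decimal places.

33.2964

E[U] = -1.92,  E[W] = -1.22,  E[UW] = 0.42
Var(U) = 9 − (-1.92)² = 5.3136;  Var(W) = 21.22 − (-1.22)² = 19.7316
cov(U,W) = 0.42 − (-1.92)(-1.22) = -1.9224
Var(2U + W) = (2)²·5.3136 + (1)²·19.7316 + 2·(2)·(1)·-1.9224 = 33.2964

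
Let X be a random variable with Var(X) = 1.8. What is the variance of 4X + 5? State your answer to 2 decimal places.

28.80

Var(4X + 5) = (4)²·Var(X) = 16·1.8 = 28.8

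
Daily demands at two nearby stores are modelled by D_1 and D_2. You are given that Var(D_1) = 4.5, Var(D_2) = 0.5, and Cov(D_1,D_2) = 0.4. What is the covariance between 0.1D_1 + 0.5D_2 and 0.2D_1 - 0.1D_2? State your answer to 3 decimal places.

Cov(0.1D_1 + 0.5D_2, 0.2D_1 - 0.1D_2) = (0.1)(0.2)Var(D_1) + (0.5)(-0.1)Var(D_2) + [(0.1)(-0.1) + (0.5)(0.2)]Cov(D_1,D_2)
= 0.02·4.5 + -0.05·0.5 + 0.09·0.4 = 0.101

0.101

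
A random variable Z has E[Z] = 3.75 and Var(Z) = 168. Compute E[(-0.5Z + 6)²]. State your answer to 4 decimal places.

E[-0.5Z + 6] = -0.5·3.75 + 6 = 4.125
Var(-0.5Z + 6) = (-0.5)²·168 = 42
E[(-0.5Z + 6)²] = Var((-0.5Z + 6)) + (E[(-0.5Z + 6)])² = 42 + (4.125)² = 59.015625

59.0156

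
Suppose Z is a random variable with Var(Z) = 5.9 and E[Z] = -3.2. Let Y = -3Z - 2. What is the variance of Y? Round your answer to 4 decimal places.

53.1000

Var(-3Z - 2) = (-3)²·Var(Z) = 9·5.9 = 53.1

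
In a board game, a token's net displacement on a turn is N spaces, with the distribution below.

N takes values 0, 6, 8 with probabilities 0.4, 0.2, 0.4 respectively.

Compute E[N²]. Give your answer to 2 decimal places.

32.80

E[N²] = (0)²(0.4) + (6)²(0.2) + (8)²(0.4) = 32.8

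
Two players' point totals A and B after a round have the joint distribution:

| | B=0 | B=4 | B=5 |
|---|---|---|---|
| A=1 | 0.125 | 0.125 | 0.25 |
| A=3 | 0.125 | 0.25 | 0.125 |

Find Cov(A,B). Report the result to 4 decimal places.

-0.1250

E[A] = 2,  E[B] = 3.375
E[AB] = 6.625
Cov(A,B) = E[AB] − E[A]E[B] = 6.625 − (2)(3.375) = -0.125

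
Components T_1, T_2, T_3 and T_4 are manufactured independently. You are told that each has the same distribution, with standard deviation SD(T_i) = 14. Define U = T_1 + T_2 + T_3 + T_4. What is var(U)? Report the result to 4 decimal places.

784.0000

var(T_i) = (14)² = 196
By independence, var(U) = (1)²var(T_1) + (1)²var(T_2) + (1)²var(T_3) + (1)²var(T_4)
= (1)²·196 + (1)²·196 + (1)²·196 + (1)²·196 = 784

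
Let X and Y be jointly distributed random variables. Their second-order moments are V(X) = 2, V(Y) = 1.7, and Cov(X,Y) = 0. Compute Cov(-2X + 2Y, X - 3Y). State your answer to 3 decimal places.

Cov(-2X + 2Y, X - 3Y) = (-2)(1)V(X) + (2)(-3)V(Y) + [(-2)(-3) + (2)(1)]Cov(X,Y)
= -2·2 + -6·1.7 + 8·0 = -14.2

-14.200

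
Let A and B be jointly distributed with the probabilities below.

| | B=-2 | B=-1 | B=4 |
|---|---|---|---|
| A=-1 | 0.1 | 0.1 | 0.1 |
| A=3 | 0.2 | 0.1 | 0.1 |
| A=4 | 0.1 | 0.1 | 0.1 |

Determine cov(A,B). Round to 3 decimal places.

E[A] = 2.1,  E[B] = 0.1
E[AB] = 0
cov(A,B) = E[AB] − E[A]E[B] = 0 − (2.1)(0.1) = -0.21

-0.210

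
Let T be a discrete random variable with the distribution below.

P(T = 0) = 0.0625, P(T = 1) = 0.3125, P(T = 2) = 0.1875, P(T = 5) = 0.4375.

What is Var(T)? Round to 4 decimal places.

3.7344

E[T] = (0)(0.0625) + (1)(0.3125) + (2)(0.1875) + (5)(0.4375) = 2.875
E[T²] = (0)²(0.0625) + (1)²(0.3125) + (2)²(0.1875) + (5)²(0.4375) = 12
Var(T) = E[T²] − (E[T])² = 12 − (2.875)² = 3.734375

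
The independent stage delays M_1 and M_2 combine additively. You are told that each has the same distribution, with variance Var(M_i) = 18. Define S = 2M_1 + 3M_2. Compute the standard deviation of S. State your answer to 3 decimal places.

By independence, Var(S) = (2)²Var(M_1) + (3)²Var(M_2)
= (2)²·18 + (3)²·18 = 234
σ(S) = √234 ≈ 15.297

15.297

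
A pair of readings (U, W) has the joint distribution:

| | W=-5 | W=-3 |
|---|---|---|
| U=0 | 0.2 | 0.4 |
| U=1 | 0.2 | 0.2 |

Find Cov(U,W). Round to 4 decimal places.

E[U] = 0.4,  E[W] = -3.8
E[UW] = -1.6
Cov(U,W) = E[UW] − E[U]E[W] = -1.6 − (0.4)(-3.8) = -0.08

-0.0800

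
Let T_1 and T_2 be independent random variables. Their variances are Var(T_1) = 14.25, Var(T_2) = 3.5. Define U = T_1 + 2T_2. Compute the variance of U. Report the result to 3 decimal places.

By independence, Var(U) = (1)²Var(T_1) + (2)²Var(T_2)
= (1)²·14.25 + (2)²·3.5 = 28.25

28.250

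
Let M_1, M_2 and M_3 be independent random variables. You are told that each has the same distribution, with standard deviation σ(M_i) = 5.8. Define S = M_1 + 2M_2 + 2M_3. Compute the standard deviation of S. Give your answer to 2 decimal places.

17.40

var(M_i) = (5.8)² = 33.64
By independence, var(S) = (1)²var(M_1) + (2)²var(M_2) + (2)²var(M_3)
= (1)²·33.64 + (2)²·33.64 + (2)²·33.64 = 302.76
σ(S) = √302.76 ≈ 17.40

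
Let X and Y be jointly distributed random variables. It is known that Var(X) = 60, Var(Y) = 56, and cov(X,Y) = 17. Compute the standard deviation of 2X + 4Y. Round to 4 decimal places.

37.5233

Var(2X + 4Y) = (2)²·Var(X) + (4)²·Var(Y) + 2·(2)·(4)·cov(X,Y)
= 4·60 + 16·56 + 16·17 = 1408
SD(2X + 4Y) = √1408 ≈ 37.5233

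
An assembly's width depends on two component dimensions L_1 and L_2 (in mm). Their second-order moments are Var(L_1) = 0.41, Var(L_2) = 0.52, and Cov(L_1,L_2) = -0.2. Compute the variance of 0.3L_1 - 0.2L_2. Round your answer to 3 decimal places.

0.082

Var(0.3L_1 - 0.2L_2) = (0.3)²·Var(L_1) + (-0.2)²·Var(L_2) + 2·(0.3)·(-0.2)·Cov(L_1,L_2)
= 0.09·0.41 + 0.04·0.52 + -0.12·-0.2 = 0.0817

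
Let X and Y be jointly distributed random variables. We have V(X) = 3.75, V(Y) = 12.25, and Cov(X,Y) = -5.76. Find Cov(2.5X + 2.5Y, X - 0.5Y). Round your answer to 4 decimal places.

-13.1375

Cov(2.5X + 2.5Y, X - 0.5Y) = (2.5)(1)V(X) + (2.5)(-0.5)V(Y) + [(2.5)(-0.5) + (2.5)(1)]Cov(X,Y)
= 2.5·3.75 + -1.25·12.25 + 1.25·-5.76 = -13.1375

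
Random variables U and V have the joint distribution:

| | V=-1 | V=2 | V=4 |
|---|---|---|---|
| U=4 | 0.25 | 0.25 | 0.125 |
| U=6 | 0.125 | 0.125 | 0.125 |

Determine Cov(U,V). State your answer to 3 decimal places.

E[U] = 4.75,  E[V] = 1.375
E[UV] = 6.75
Cov(U,V) = E[UV] − E[U]E[V] = 6.75 − (4.75)(1.375) = 0.21875

0.219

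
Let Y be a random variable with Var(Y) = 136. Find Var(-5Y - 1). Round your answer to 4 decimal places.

Var(-5Y - 1) = (-5)²·Var(Y) = 25·136 = 3400

3400.0000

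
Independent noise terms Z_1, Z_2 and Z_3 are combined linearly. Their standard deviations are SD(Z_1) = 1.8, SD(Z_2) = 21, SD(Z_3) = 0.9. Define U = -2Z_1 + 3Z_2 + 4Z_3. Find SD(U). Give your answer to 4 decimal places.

Var(Z_1) = 3.24, Var(Z_2) = 441, Var(Z_3) = 0.81
By independence, Var(U) = (-2)²Var(Z_1) + (3)²Var(Z_2) + (4)²Var(Z_3)
= (-2)²·3.24 + (3)²·441 + (4)²·0.81 = 3994.92
SD(U) = √3994.92 ≈ 63.2054

63.2054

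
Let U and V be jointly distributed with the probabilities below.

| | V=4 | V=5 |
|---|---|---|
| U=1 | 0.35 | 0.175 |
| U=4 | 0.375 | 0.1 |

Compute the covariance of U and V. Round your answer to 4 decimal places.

-0.0919

E[U] = 2.425,  E[V] = 4.275
E[UV] = 10.275
Cov(U,V) = E[UV] − E[U]E[V] = 10.275 − (2.425)(4.275) = -0.091875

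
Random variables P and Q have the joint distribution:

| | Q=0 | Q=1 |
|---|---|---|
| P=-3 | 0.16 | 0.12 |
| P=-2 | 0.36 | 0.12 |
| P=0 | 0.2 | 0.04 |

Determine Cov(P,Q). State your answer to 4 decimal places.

E[P] = -1.8,  E[Q] = 0.28
E[PQ] = -0.6
Cov(P,Q) = E[PQ] − E[P]E[Q] = -0.6 − (-1.8)(0.28) = -0.096

-0.0960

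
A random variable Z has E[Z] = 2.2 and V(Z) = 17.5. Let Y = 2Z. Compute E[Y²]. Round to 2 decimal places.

89.36

E[2Z] = 2·2.2 = 4.4
V(2Z) = (2)²·17.5 = 70
E[Y²] = V(Y) + (E[Y])² = 70 + (4.4)² = 89.36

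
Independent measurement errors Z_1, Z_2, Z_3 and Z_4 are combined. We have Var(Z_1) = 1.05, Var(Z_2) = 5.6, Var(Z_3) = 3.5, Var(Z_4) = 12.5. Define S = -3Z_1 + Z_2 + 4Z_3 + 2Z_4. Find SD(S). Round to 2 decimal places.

By independence, Var(S) = (-3)²Var(Z_1) + (1)²Var(Z_2) + (4)²Var(Z_3) + (2)²Var(Z_4)
= (-3)²·1.05 + (1)²·5.6 + (4)²·3.5 + (2)²·12.5 = 121.05
SD(S) = √121.05 ≈ 11.00

11.00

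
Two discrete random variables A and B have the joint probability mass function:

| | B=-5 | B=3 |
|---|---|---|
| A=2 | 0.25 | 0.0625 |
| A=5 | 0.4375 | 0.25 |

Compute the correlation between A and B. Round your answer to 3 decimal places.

0.164

E[A] = 4.0625,  E[B] = -2.5
E[AB] = -9.3125
Cov(A,B) = E[AB] − E[A]E[B] = -9.3125 − (4.0625)(-2.5) = 0.84375
Var(A) = 1.93359375,  Var(B) = 13.75
ρ = 0.84375 / √(1.93359375·13.75) ≈ 0.164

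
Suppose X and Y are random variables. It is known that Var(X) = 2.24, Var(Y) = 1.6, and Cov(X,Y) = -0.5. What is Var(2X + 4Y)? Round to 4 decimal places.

26.5600

Var(2X + 4Y) = (2)²·Var(X) + (4)²·Var(Y) + 2·(2)·(4)·Cov(X,Y)
= 4·2.24 + 16·1.6 + 16·-0.5 = 26.56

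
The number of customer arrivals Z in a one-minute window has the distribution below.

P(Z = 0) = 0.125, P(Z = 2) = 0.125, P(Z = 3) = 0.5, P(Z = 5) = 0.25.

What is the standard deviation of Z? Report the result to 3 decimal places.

1.500

E[Z] = (0)(0.125) + (2)(0.125) + (3)(0.5) + (5)(0.25) = 3
E[Z²] = (0)²(0.125) + (2)²(0.125) + (3)²(0.5) + (5)²(0.25) = 11.25
V(Z) = E[Z²] − (E[Z])² = 11.25 − (3)² = 2.25
σ(Z) = √2.25 ≈ 1.500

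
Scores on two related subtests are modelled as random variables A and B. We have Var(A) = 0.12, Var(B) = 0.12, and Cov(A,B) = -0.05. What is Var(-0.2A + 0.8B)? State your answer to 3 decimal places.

Var(-0.2A + 0.8B) = (-0.2)²·Var(A) + (0.8)²·Var(B) + 2·(-0.2)·(0.8)·Cov(A,B)
= 0.04·0.12 + 0.64·0.12 + -0.32·-0.05 = 0.0976

0.098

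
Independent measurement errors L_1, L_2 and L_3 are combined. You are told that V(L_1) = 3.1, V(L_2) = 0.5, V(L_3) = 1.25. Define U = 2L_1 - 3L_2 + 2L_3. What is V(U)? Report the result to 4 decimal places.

By independence, V(U) = (2)²V(L_1) + (-3)²V(L_2) + (2)²V(L_3)
= (2)²·3.1 + (-3)²·0.5 + (2)²·1.25 = 21.9

21.9000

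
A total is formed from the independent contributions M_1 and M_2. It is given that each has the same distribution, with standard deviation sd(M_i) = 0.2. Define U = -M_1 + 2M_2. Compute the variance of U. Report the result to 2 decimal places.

0.20

V(M_i) = (0.2)² = 0.04
By independence, V(U) = (-1)²V(M_1) + (2)²V(M_2)
= (-1)²·0.04 + (2)²·0.04 = 0.2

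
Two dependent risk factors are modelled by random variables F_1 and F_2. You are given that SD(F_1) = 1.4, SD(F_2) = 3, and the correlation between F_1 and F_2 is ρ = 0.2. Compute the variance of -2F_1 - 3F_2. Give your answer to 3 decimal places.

Var(F_1) = (1.4)² = 1.96;  Var(F_2) = (3)² = 9
cov(F_1,F_2) = ρ·SD(F_1)·SD(F_2) = 0.2·1.4·3 = 0.84
Var(-2F_1 - 3F_2) = (-2)²·Var(F_1) + (-3)²·Var(F_2) + 2·(-2)·(-3)·cov(F_1,F_2)
= 4·1.96 + 9·9 + 12·0.84 = 98.92

98.920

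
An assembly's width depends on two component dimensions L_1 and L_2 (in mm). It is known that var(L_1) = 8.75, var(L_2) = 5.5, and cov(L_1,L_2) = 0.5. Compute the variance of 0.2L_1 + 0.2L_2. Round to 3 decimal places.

0.610

var(0.2L_1 + 0.2L_2) = (0.2)²·var(L_1) + (0.2)²·var(L_2) + 2·(0.2)·(0.2)·cov(L_1,L_2)
= 0.04·8.75 + 0.04·5.5 + 0.08·0.5 = 0.61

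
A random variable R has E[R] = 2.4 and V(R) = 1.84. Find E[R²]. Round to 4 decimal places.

7.6000

E[R²] = V(R) + (E[R])² = 1.84 + (2.4)² = 7.6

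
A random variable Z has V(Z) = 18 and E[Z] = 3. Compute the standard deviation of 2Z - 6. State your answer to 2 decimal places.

V(2Z - 6) = (2)²·18 = 72
sd(2Z - 6) = √72 ≈ 8.49

8.49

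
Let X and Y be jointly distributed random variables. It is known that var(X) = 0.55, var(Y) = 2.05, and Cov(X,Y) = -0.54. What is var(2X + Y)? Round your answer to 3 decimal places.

2.090

var(2X + Y) = (2)²·var(X) + (1)²·var(Y) + 2·(2)·(1)·Cov(X,Y)
= 4·0.55 + 1·2.05 + 4·-0.54 = 2.09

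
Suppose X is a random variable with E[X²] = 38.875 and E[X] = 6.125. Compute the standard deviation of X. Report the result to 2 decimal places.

1.17

Var(X) = 38.875 − (6.125)² = 1.359375
SD(X) = √1.359375 ≈ 1.17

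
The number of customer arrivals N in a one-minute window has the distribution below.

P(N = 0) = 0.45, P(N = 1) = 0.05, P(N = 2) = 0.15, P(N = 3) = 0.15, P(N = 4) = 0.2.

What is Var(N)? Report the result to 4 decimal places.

E[N] = (0)(0.45) + (1)(0.05) + (2)(0.15) + (3)(0.15) + (4)(0.2) = 1.6
E[N²] = (0)²(0.45) + (1)²(0.05) + (2)²(0.15) + (3)²(0.15) + (4)²(0.2) = 5.2
Var(N) = E[N²] − (E[N])² = 5.2 − (1.6)² = 2.64

2.6400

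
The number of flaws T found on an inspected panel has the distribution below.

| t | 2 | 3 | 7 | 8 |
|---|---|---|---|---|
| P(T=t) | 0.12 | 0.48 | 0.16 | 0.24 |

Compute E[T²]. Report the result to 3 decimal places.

E[T²] = (2)²(0.12) + (3)²(0.48) + (7)²(0.16) + (8)²(0.24) = 28

28.000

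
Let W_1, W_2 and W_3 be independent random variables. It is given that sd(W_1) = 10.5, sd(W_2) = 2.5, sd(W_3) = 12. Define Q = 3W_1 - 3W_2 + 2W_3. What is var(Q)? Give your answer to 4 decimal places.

var(W_1) = 110.25, var(W_2) = 6.25, var(W_3) = 144
By independence, var(Q) = (3)²var(W_1) + (-3)²var(W_2) + (2)²var(W_3)
= (3)²·110.25 + (-3)²·6.25 + (2)²·144 = 1624.5

1624.5000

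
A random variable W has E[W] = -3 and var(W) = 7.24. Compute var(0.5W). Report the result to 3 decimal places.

1.810

var(0.5W) = (0.5)²·var(W) = 0.25·7.24 = 1.81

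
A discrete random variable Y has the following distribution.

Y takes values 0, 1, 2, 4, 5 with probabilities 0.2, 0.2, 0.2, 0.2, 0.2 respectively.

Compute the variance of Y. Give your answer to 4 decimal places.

3.4400

E[Y] = (0)(0.2) + (1)(0.2) + (2)(0.2) + (4)(0.2) + (5)(0.2) = 2.4
E[Y²] = (0)²(0.2) + (1)²(0.2) + (2)²(0.2) + (4)²(0.2) + (5)²(0.2) = 9.2
var(Y) = E[Y²] − (E[Y])² = 9.2 − (2.4)² = 3.44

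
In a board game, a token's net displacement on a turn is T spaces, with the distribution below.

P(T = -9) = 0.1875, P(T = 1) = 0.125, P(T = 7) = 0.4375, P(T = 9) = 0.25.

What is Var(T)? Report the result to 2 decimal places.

E[T] = (-9)(0.1875) + (1)(0.125) + (7)(0.4375) + (9)(0.25) = 3.75
E[T²] = (-9)²(0.1875) + (1)²(0.125) + (7)²(0.4375) + (9)²(0.25) = 57
Var(T) = E[T²] − (E[T])² = 57 − (3.75)² = 42.9375

42.94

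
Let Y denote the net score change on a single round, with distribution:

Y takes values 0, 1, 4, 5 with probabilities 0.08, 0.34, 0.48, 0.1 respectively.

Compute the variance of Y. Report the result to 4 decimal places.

E[Y] = (0)(0.08) + (1)(0.34) + (4)(0.48) + (5)(0.1) = 2.76
E[Y²] = (0)²(0.08) + (1)²(0.34) + (4)²(0.48) + (5)²(0.1) = 10.52
Var(Y) = E[Y²] − (E[Y])² = 10.52 − (2.76)² = 2.9024

2.9024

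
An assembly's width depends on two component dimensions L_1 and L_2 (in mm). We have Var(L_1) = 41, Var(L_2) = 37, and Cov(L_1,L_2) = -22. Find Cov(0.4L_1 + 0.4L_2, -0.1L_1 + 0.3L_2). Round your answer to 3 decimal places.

1.040

Cov(0.4L_1 + 0.4L_2, -0.1L_1 + 0.3L_2) = (0.4)(-0.1)Var(L_1) + (0.4)(0.3)Var(L_2) + [(0.4)(0.3) + (0.4)(-0.1)]Cov(L_1,L_2)
= -0.04·41 + 0.12·37 + 0.08·-22 = 1.04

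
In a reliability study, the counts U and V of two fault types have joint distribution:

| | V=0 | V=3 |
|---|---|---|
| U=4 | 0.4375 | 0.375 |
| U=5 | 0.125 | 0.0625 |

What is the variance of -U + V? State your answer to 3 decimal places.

E[U] = 4.1875,  E[V] = 1.3125,  E[UV] = 5.4375
Var(U) = 17.6875 − (4.1875)² = 0.15234375;  Var(V) = 3.9375 − (1.3125)² = 2.21484375
cov(U,V) = 5.4375 − (4.1875)(1.3125) = -0.05859375
Var(-U + V) = (-1)²·0.15234375 + (1)²·2.21484375 + 2·(-1)·(1)·-0.05859375 = 2.484375

2.484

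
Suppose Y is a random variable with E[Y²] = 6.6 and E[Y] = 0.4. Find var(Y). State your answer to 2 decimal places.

6.44

var(Y) = 6.6 − (0.4)² = 6.44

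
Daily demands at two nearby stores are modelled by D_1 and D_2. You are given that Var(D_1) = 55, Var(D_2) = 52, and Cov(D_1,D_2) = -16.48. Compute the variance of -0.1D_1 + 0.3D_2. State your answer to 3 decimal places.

Var(-0.1D_1 + 0.3D_2) = (-0.1)²·Var(D_1) + (0.3)²·Var(D_2) + 2·(-0.1)·(0.3)·Cov(D_1,D_2)
= 0.01·55 + 0.09·52 + -0.06·-16.48 = 6.2188

6.219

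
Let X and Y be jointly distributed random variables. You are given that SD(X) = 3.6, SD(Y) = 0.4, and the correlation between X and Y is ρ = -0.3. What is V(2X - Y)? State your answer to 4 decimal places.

V(X) = (3.6)² = 12.96;  V(Y) = (0.4)² = 0.16
Cov(X,Y) = ρ·SD(X)·SD(Y) = -0.3·3.6·0.4 = -0.432
V(2X - Y) = (2)²·V(X) + (-1)²·V(Y) + 2·(2)·(-1)·Cov(X,Y)
= 4·12.96 + 1·0.16 + -4·-0.432 = 53.728

53.7280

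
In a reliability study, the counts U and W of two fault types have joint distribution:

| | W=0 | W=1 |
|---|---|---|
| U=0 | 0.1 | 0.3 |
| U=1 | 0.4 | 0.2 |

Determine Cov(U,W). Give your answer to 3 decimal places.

E[U] = 0.6,  E[W] = 0.5
E[UW] = 0.2
Cov(U,W) = E[UW] − E[U]E[W] = 0.2 − (0.6)(0.5) = -0.1

-0.100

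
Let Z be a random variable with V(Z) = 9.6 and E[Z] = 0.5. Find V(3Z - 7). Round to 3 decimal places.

86.400

V(3Z - 7) = (3)²·V(Z) = 9·9.6 = 86.4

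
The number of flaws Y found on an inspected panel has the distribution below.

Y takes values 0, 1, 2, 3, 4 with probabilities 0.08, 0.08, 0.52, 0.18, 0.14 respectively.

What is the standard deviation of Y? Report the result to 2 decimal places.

E[Y] = (0)(0.08) + (1)(0.08) + (2)(0.52) + (3)(0.18) + (4)(0.14) = 2.22
E[Y²] = (0)²(0.08) + (1)²(0.08) + (2)²(0.52) + (3)²(0.18) + (4)²(0.14) = 6.02
V(Y) = E[Y²] − (E[Y])² = 6.02 − (2.22)² = 1.0916
σ(Y) = √1.0916 ≈ 1.04

1.04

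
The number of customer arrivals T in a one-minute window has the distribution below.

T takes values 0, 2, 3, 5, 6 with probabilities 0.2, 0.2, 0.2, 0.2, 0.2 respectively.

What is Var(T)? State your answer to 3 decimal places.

E[T] = (0)(0.2) + (2)(0.2) + (3)(0.2) + (5)(0.2) + (6)(0.2) = 3.2
E[T²] = (0)²(0.2) + (2)²(0.2) + (3)²(0.2) + (5)²(0.2) + (6)²(0.2) = 14.8
Var(T) = E[T²] − (E[T])² = 14.8 − (3.2)² = 4.56

4.560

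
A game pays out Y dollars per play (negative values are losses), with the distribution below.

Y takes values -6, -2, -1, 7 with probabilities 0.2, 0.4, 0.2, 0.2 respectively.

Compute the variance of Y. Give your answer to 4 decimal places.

18.1600

E[Y] = (-6)(0.2) + (-2)(0.4) + (-1)(0.2) + (7)(0.2) = -0.8
E[Y²] = (-6)²(0.2) + (-2)²(0.4) + (-1)²(0.2) + (7)²(0.2) = 18.8
var(Y) = E[Y²] − (E[Y])² = 18.8 − (-0.8)² = 18.16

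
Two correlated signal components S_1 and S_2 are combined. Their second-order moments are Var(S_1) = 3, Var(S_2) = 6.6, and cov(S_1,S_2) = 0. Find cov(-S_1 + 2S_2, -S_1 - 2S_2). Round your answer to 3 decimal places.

cov(-S_1 + 2S_2, -S_1 - 2S_2) = (-1)(-1)Var(S_1) + (2)(-2)Var(S_2) + [(-1)(-2) + (2)(-1)]cov(S_1,S_2)
= 1·3 + -4·6.6 + 0·0 = -23.4

-23.400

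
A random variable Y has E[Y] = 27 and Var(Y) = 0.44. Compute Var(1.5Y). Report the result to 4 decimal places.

0.9900

Var(1.5Y) = (1.5)²·Var(Y) = 2.25·0.44 = 0.99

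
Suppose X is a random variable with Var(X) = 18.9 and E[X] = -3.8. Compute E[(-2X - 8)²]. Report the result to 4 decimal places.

E[-2X - 8] = -2·-3.8 − 8 = -0.4
Var(-2X - 8) = (-2)²·18.9 = 75.6
E[(-2X - 8)²] = Var((-2X - 8)) + (E[(-2X - 8)])² = 75.6 + (-0.4)² = 75.76

75.7600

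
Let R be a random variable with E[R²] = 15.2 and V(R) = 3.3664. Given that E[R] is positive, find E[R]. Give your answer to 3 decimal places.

3.440

(E[R])² = E[R²] − V(R) = 15.2 − 3.3664 = 11.8336
E[R] = √11.8336 = 3.44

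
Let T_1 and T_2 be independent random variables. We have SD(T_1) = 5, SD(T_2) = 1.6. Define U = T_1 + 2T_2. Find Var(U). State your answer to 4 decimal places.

Var(T_1) = 25, Var(T_2) = 2.56
By independence, Var(U) = (1)²Var(T_1) + (2)²Var(T_2)
= (1)²·25 + (2)²·2.56 = 35.24

35.2400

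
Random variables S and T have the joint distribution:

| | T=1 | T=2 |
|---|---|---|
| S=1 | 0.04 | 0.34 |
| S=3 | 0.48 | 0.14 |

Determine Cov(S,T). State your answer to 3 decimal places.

E[S] = 2.24,  E[T] = 1.48
E[ST] = 3
Cov(S,T) = E[ST] − E[S]E[T] = 3 − (2.24)(1.48) = -0.3152

-0.315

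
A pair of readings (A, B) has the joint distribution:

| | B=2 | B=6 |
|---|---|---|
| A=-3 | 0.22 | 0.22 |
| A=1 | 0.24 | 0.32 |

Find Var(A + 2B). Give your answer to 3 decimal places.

20.966

E[A] = -0.76,  E[B] = 4.16,  E[AB] = -2.88
Var(A) = 4.52 − (-0.76)² = 3.9424;  Var(B) = 21.28 − (4.16)² = 3.9744
cov(A,B) = -2.88 − (-0.76)(4.16) = 0.2816
Var(A + 2B) = (1)²·3.9424 + (2)²·3.9744 + 2·(1)·(2)·0.2816 = 20.9664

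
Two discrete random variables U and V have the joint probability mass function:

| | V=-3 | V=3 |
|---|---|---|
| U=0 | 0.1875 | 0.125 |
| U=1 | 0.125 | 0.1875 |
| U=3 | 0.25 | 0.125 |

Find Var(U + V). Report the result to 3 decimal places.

E[U] = 1.4375,  E[V] = -0.375,  E[UV] = -0.9375
Var(U) = 3.6875 − (1.4375)² = 1.62109375;  Var(V) = 9 − (-0.375)² = 8.859375
cov(U,V) = -0.9375 − (1.4375)(-0.375) = -0.3984375
Var(U + V) = (1)²·1.62109375 + (1)²·8.859375 + 2·(1)·(1)·-0.3984375 = 9.68359375

9.684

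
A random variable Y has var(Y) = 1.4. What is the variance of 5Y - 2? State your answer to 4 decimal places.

var(5Y - 2) = (5)²·var(Y) = 25·1.4 = 35

35.0000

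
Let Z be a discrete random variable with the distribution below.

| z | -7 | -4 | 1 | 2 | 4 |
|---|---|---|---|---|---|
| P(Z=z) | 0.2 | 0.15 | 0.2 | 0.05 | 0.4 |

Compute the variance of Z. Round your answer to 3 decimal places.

E[Z] = (-7)(0.2) + (-4)(0.15) + (1)(0.2) + (2)(0.05) + (4)(0.4) = -0.1
E[Z²] = (-7)²(0.2) + (-4)²(0.15) + (1)²(0.2) + (2)²(0.05) + (4)²(0.4) = 19
Var(Z) = E[Z²] − (E[Z])² = 19 − (-0.1)² = 18.99

18.990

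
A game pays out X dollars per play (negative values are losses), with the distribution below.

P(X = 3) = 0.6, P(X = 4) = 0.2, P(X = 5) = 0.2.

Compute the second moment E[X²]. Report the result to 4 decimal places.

E[X²] = (3)²(0.6) + (4)²(0.2) + (5)²(0.2) = 13.6

13.6000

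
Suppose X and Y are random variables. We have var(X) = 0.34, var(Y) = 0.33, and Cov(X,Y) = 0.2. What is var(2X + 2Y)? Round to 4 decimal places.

4.2800

var(2X + 2Y) = (2)²·var(X) + (2)²·var(Y) + 2·(2)·(2)·Cov(X,Y)
= 4·0.34 + 4·0.33 + 8·0.2 = 4.28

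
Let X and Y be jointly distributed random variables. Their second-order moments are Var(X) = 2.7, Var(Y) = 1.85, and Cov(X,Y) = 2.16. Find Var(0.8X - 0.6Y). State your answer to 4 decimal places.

0.3204

Var(0.8X - 0.6Y) = (0.8)²·Var(X) + (-0.6)²·Var(Y) + 2·(0.8)·(-0.6)·Cov(X,Y)
= 0.64·2.7 + 0.36·1.85 + -0.96·2.16 = 0.3204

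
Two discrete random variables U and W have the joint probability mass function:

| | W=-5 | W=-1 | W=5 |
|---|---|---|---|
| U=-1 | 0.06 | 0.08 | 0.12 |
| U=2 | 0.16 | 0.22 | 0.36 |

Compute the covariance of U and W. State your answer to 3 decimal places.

E[U] = 1.22,  E[W] = 1
E[UW] = 1.34
Cov(U,W) = E[UW] − E[U]E[W] = 1.34 − (1.22)(1) = 0.12

0.120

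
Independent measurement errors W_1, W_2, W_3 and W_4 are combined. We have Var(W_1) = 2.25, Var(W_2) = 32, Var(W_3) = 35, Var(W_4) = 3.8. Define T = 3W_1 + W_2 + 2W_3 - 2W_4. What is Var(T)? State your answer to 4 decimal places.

By independence, Var(T) = (3)²Var(W_1) + (1)²Var(W_2) + (2)²Var(W_3) + (-2)²Var(W_4)
= (3)²·2.25 + (1)²·32 + (2)²·35 + (-2)²·3.8 = 207.45

207.4500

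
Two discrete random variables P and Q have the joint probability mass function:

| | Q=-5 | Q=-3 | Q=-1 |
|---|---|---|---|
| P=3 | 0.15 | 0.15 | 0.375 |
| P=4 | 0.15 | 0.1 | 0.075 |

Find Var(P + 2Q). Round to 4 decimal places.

E[P] = 3.325,  E[Q] = -2.7,  E[PQ] = -9.225
Var(P) = 11.275 − (3.325)² = 0.219375;  Var(Q) = 10.2 − (-2.7)² = 2.91
cov(P,Q) = -9.225 − (3.325)(-2.7) = -0.2475
Var(P + 2Q) = (1)²·0.219375 + (2)²·2.91 + 2·(1)·(2)·-0.2475 = 10.869375

10.8694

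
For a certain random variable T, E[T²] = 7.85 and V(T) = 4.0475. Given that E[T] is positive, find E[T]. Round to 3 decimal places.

(E[T])² = E[T²] − V(T) = 7.85 − 4.0475 = 3.8025
E[T] = √3.8025 = 1.95

1.950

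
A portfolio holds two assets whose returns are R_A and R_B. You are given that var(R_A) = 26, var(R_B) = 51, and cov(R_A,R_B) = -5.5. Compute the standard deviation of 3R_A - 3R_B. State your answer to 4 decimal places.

28.1425

var(3R_A - 3R_B) = (3)²·var(R_A) + (-3)²·var(R_B) + 2·(3)·(-3)·cov(R_A,R_B)
= 9·26 + 9·51 + -18·-5.5 = 792
σ(3R_A - 3R_B) = √792 ≈ 28.1425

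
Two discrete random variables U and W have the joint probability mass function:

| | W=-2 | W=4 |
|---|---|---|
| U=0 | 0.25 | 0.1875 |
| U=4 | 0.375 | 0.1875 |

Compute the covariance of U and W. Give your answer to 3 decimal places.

E[U] = 2.25,  E[W] = 0.25
E[UW] = 0
Cov(U,W) = E[UW] − E[U]E[W] = 0 − (2.25)(0.25) = -0.5625

-0.563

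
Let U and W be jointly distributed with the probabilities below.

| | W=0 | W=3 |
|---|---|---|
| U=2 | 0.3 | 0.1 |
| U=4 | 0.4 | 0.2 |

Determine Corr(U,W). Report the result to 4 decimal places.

0.0891

E[U] = 3.2,  E[W] = 0.9
E[UW] = 3
cov(U,W) = E[UW] − E[U]E[W] = 3 − (3.2)(0.9) = 0.12
Var(U) = 0.96,  Var(W) = 1.89
ρ = 0.12 / √(0.96·1.89) ≈ 0.0891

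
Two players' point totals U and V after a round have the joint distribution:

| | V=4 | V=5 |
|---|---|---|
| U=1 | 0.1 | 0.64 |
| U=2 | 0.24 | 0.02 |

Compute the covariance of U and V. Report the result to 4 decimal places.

E[U] = 1.26,  E[V] = 4.66
E[UV] = 5.72
cov(U,V) = E[UV] − E[U]E[V] = 5.72 − (1.26)(4.66) = -0.1516

-0.1516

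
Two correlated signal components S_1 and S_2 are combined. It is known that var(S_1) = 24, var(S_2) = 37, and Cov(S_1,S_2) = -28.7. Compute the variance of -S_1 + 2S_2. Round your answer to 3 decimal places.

var(-S_1 + 2S_2) = (-1)²·var(S_1) + (2)²·var(S_2) + 2·(-1)·(2)·Cov(S_1,S_2)
= 1·24 + 4·37 + -4·-28.7 = 286.8

286.800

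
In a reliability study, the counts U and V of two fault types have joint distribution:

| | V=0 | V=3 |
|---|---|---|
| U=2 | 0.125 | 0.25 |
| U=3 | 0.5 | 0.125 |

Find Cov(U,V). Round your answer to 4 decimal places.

E[U] = 2.625,  E[V] = 1.125
E[UV] = 2.625
Cov(U,V) = E[UV] − E[U]E[V] = 2.625 − (2.625)(1.125) = -0.328125

-0.3281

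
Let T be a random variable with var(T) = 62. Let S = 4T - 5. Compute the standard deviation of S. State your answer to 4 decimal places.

var(4T - 5) = (4)²·62 = 992
σ(S) = √992 ≈ 31.4960

31.4960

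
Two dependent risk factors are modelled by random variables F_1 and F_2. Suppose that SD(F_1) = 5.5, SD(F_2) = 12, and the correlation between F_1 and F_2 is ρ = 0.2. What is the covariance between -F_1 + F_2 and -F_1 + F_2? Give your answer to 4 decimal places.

Var(F_1) = (5.5)² = 30.25;  Var(F_2) = (12)² = 144
cov(F_1,F_2) = ρ·SD(F_1)·SD(F_2) = 0.2·5.5·12 = 13.2
cov(-F_1 + F_2, -F_1 + F_2) = (-1)(-1)Var(F_1) + (1)(1)Var(F_2) + [(-1)(1) + (1)(-1)]cov(F_1,F_2)
= 1·30.25 + 1·144 + -2·13.2 = 147.85

147.8500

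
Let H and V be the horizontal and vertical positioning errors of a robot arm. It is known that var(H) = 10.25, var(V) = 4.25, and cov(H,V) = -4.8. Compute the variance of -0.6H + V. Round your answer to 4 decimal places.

var(-0.6H + V) = (-0.6)²·var(H) + (1)²·var(V) + 2·(-0.6)·(1)·cov(H,V)
= 0.36·10.25 + 1·4.25 + -1.2·-4.8 = 13.7

13.7000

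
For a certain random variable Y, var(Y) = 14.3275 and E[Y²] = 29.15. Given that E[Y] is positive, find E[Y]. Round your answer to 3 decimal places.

(E[Y])² = E[Y²] − var(Y) = 29.15 − 14.3275 = 14.8225
E[Y] = √14.8225 = 3.85

3.850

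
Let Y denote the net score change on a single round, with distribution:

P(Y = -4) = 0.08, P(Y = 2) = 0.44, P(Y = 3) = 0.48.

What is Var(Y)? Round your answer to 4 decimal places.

E[Y] = (-4)(0.08) + (2)(0.44) + (3)(0.48) = 2
E[Y²] = (-4)²(0.08) + (2)²(0.44) + (3)²(0.48) = 7.36
Var(Y) = E[Y²] − (E[Y])² = 7.36 − (2)² = 3.36

3.3600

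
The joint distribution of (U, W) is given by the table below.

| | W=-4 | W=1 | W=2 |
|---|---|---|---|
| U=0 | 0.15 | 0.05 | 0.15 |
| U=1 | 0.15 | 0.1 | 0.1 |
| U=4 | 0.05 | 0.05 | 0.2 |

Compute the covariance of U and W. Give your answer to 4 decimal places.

1.1650

E[U] = 1.55,  E[W] = -0.3
E[UW] = 0.7
cov(U,W) = E[UW] − E[U]E[W] = 0.7 − (1.55)(-0.3) = 1.165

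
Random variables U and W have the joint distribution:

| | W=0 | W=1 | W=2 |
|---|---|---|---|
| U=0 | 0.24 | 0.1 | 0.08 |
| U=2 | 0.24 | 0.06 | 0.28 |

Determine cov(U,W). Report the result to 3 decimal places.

E[U] = 1.16,  E[W] = 0.88
E[UW] = 1.24
cov(U,W) = E[UW] − E[U]E[W] = 1.24 − (1.16)(0.88) = 0.2192

0.219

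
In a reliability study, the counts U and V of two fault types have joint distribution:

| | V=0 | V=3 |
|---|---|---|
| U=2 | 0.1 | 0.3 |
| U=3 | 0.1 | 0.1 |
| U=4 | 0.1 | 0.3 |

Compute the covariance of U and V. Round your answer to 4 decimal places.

0.0000

E[U] = 3,  E[V] = 2.1
E[UV] = 6.3
Cov(U,V) = E[UV] − E[U]E[V] = 6.3 − (3)(2.1) = 0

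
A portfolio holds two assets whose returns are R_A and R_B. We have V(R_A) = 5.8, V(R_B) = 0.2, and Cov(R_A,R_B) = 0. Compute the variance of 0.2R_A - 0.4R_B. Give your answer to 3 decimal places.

V(0.2R_A - 0.4R_B) = (0.2)²·V(R_A) + (-0.4)²·V(R_B) + 2·(0.2)·(-0.4)·Cov(R_A,R_B)
= 0.04·5.8 + 0.16·0.2 + -0.16·0 = 0.264

0.264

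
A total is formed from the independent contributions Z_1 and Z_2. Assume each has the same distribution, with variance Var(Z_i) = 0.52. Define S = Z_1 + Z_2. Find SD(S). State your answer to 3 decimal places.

By independence, Var(S) = (1)²Var(Z_1) + (1)²Var(Z_2)
= (1)²·0.52 + (1)²·0.52 = 1.04
SD(S) = √1.04 ≈ 1.020

1.020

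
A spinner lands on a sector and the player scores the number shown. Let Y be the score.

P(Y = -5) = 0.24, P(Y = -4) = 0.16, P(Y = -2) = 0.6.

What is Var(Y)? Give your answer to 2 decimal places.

1.72

E[Y] = (-5)(0.24) + (-4)(0.16) + (-2)(0.6) = -3.04
E[Y²] = (-5)²(0.24) + (-4)²(0.16) + (-2)²(0.6) = 10.96
Var(Y) = E[Y²] − (E[Y])² = 10.96 − (-3.04)² = 1.7184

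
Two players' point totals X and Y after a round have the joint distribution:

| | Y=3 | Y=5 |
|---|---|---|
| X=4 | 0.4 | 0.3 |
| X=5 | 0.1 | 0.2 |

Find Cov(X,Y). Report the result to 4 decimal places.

0.1000

E[X] = 4.3,  E[Y] = 4
E[XY] = 17.3
Cov(X,Y) = E[XY] − E[X]E[Y] = 17.3 − (4.3)(4) = 0.1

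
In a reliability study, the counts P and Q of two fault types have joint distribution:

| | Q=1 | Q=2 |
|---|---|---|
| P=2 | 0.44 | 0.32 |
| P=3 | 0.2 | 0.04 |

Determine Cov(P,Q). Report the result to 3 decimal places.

-0.046

E[P] = 2.24,  E[Q] = 1.36
E[PQ] = 3
Cov(P,Q) = E[PQ] − E[P]E[Q] = 3 − (2.24)(1.36) = -0.0464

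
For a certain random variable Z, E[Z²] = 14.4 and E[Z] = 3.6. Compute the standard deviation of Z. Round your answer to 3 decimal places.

1.200

var(Z) = 14.4 − (3.6)² = 1.44
sd(Z) = √1.44 ≈ 1.200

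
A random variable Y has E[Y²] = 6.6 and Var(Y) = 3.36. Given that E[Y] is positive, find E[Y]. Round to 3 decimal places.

(E[Y])² = E[Y²] − Var(Y) = 6.6 − 3.36 = 3.24
E[Y] = √3.24 = 1.8

1.800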